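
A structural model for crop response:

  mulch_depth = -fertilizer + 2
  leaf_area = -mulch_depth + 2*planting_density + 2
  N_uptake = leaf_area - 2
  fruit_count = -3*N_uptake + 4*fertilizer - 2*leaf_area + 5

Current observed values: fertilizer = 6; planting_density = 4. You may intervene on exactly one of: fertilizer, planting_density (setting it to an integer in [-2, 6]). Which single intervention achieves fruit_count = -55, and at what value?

Intervening on fertilizer: fruit_count = -fertilizer - 29. Reaching -55 requires fertilizer = 26, outside [-2, 6].
Intervening on planting_density: with other inputs at their observed values, fruit_count = -10*planting_density + 5. Solving for -55 gives planting_density = 6, within [-2, 6].

set planting_density = 6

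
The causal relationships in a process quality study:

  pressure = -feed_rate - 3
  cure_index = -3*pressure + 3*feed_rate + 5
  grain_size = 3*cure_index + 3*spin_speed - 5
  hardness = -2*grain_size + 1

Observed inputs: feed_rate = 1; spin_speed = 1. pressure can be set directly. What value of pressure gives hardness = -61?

Intervening on pressure fixes its value directly, overriding its dependence on feed_rate.
Substituting into the cure_index equation gives cure_index = -3*pressure + 8.
So grain_size = -9*pressure + 22.
Substituting into the hardness equation gives hardness = 18*pressure - 43.
Solve 18*pressure - 43 = -61: pressure = (-61 + 43) / 18 = -1.

pressure = -1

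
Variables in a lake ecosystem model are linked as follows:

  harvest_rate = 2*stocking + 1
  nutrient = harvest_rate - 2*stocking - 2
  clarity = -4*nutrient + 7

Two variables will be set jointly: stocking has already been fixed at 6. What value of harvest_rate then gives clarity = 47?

harvest_rate = 4

With stocking held at 6:
Intervening on harvest_rate fixes its value directly, overriding its dependence on stocking.
Substituting into the nutrient equation gives nutrient = harvest_rate - 14.
clarity becomes -4*harvest_rate + 63.
Solve -4*harvest_rate + 63 = 47: harvest_rate = (47 - 63) / -4 = 4.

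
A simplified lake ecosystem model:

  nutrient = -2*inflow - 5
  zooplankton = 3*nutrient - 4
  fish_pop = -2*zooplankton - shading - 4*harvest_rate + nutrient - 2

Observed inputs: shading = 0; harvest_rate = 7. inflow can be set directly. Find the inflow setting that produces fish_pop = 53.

Substituting into the zooplankton equation gives zooplankton = -6*inflow - 19.
So fish_pop = 10*inflow + 3.
Solve 10*inflow + 3 = 53: inflow = (53 - 3) / 10 = 5.

inflow = 5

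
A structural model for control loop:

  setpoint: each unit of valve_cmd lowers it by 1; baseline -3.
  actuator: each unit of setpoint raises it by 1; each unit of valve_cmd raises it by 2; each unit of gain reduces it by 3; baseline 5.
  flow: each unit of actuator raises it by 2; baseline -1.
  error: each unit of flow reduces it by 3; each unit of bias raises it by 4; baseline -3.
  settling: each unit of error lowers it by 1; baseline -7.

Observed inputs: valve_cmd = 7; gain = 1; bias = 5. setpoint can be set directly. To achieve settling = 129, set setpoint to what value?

Intervening on setpoint fixes its value directly, overriding its dependence on valve_cmd.
Substituting into the actuator equation gives actuator = setpoint + 16.
flow becomes 2*setpoint + 31.
Substituting into the error equation gives error = -6*setpoint - 76.
So settling = 6*setpoint + 69.
Solve 6*setpoint + 69 = 129: setpoint = (129 - 69) / 6 = 10.

setpoint = 10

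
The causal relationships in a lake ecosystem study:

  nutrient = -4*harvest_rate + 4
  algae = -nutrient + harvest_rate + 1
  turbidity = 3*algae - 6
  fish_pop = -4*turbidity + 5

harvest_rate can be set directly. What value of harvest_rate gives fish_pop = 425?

Substituting into the algae equation gives algae = 5*harvest_rate - 3.
This gives turbidity = 15*harvest_rate - 15.
Substituting into the fish_pop equation gives fish_pop = -60*harvest_rate + 65.
Solve -60*harvest_rate + 65 = 425: harvest_rate = (425 - 65) / -60 = -6.

harvest_rate = -6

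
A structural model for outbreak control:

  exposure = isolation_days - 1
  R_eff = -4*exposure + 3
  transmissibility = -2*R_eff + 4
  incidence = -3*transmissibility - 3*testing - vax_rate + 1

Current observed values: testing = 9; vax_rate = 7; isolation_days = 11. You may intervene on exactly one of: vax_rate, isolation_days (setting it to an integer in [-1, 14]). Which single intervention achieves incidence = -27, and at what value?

set isolation_days = 1

Intervening on vax_rate: incidence = -vax_rate - 260. Reaching -27 requires vax_rate = -233, outside [-1, 14].
Intervening on isolation_days: with other inputs at their observed values, incidence = -24*isolation_days - 3. Solving for -27 gives isolation_days = 1, within [-1, 14].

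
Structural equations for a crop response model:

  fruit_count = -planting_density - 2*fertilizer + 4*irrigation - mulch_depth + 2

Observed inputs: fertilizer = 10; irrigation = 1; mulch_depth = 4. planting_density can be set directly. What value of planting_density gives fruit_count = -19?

Substituting into the fruit_count equation gives fruit_count = -planting_density - 18.
Solve -planting_density - 18 = -19: planting_density = (-19 + 18) / -1 = 1.

planting_density = 1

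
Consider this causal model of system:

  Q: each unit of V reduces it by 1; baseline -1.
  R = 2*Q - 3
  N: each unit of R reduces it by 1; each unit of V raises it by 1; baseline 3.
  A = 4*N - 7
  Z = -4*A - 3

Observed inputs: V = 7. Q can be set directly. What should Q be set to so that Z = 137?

Intervening on Q fixes its value directly, overriding its dependence on V.
Substituting into the N equation gives N = -2*Q + 13.
Substituting into the A equation gives A = -8*Q + 45.
Substituting into the Z equation gives Z = 32*Q - 183.
Solve 32*Q - 183 = 137: Q = (137 + 183) / 32 = 10.

Q = 10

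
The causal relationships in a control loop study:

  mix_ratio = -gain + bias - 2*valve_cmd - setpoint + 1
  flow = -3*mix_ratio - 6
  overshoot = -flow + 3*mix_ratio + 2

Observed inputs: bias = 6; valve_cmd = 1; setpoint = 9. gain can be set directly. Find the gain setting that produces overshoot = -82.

Substituting into the mix_ratio equation gives mix_ratio = -gain - 4.
Substituting into the flow equation gives flow = 3*gain + 6.
This gives overshoot = -6*gain - 16.
Solve -6*gain - 16 = -82: gain = (-82 + 16) / -6 = 11.

gain = 11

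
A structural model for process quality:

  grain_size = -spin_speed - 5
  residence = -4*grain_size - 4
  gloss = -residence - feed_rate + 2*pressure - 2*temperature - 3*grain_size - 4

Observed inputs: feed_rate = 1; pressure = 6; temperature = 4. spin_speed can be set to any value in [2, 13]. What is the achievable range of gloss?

-15 to -4

Substituting into the residence equation gives residence = 4*spin_speed + 16.
So gloss = -spin_speed - 2.
Linear in spin_speed, so extremes are at the endpoints: spin_speed = 2 gives gloss = -4; spin_speed = 13 gives gloss = -15.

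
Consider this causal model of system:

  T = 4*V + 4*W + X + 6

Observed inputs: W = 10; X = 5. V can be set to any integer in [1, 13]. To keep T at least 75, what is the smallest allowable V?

V = 6

Substituting into the T equation gives T = 4*V + 51.
Require 4*V + 51 ≥ 75, so V ≥ 6.
The smallest integer in [1, 13] satisfying this is 6.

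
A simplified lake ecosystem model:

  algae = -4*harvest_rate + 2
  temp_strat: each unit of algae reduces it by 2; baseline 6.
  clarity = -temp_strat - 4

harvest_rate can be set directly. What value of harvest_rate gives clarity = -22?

Substituting into the temp_strat equation gives temp_strat = 8*harvest_rate + 2.
Substituting into the clarity equation gives clarity = -8*harvest_rate - 6.
Solve -8*harvest_rate - 6 = -22: harvest_rate = (-22 + 6) / -8 = 2.

harvest_rate = 2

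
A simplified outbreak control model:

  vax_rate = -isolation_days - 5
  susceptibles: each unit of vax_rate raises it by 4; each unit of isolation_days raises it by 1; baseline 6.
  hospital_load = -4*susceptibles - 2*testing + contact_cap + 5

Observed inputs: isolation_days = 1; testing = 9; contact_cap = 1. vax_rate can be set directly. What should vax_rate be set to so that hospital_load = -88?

Intervening on vax_rate fixes its value directly, overriding its dependence on isolation_days.
Substituting into the susceptibles equation gives susceptibles = 4*vax_rate + 7.
Substituting into the hospital_load equation gives hospital_load = -16*vax_rate - 40.
Solve -16*vax_rate - 40 = -88: vax_rate = (-88 + 40) / -16 = 3.

vax_rate = 3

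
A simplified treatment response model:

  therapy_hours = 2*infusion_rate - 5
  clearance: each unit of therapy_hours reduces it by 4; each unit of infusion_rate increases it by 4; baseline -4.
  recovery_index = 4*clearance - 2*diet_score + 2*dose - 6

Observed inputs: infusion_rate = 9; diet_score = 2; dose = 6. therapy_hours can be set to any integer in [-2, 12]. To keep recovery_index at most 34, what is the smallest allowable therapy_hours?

therapy_hours = 6

Intervening on therapy_hours fixes its value directly, overriding its dependence on infusion_rate.
Substituting into the clearance equation gives clearance = -4*therapy_hours + 32.
So recovery_index = -16*therapy_hours + 130.
Require -16*therapy_hours + 130 ≤ 34, so therapy_hours ≥ 6.
The smallest integer in [-2, 12] satisfying this is 6.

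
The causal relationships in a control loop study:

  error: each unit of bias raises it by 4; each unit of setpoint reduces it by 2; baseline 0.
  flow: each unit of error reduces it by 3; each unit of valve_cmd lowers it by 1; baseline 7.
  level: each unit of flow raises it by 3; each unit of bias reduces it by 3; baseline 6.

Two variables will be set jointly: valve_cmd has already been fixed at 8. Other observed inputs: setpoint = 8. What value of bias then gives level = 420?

bias = -7

With valve_cmd held at 8:
Substituting into the error equation gives error = 4*bias - 16.
flow becomes -12*bias + 47.
Substituting into the level equation gives level = -39*bias + 147.
Solve -39*bias + 147 = 420: bias = (420 - 147) / -39 = -7.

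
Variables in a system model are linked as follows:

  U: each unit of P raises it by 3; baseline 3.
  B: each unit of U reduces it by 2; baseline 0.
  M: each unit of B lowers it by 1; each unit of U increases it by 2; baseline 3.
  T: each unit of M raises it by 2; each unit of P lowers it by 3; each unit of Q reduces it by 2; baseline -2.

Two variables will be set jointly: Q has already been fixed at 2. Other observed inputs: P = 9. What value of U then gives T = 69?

U = 12

With Q held at 2:
Intervening on U fixes its value directly, overriding its dependence on P.
Substituting into the M equation gives M = 4*U + 3.
So T = 8*U - 27.
Solve 8*U - 27 = 69: U = (69 + 27) / 8 = 12.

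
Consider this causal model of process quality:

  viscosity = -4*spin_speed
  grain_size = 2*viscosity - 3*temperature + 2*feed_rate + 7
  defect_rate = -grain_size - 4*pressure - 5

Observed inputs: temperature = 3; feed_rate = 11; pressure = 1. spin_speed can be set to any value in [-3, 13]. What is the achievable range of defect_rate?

Substituting into the grain_size equation gives grain_size = -8*spin_speed + 20.
This gives defect_rate = 8*spin_speed - 29.
Linear in spin_speed, so extremes are at the endpoints: spin_speed = -3 gives defect_rate = -53; spin_speed = 13 gives defect_rate = 75.

-53 to 75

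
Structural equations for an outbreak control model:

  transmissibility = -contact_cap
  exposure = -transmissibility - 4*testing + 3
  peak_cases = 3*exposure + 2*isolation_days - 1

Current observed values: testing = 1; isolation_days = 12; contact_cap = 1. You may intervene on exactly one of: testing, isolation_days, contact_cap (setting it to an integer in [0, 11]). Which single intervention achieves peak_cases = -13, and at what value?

set testing = 4

Intervening on testing: with other inputs at their observed values, peak_cases = -12*testing + 35. Solving for -13 gives testing = 4, within [0, 11].
Intervening on isolation_days: peak_cases = 2*isolation_days - 1. Reaching -13 requires isolation_days = -6, outside [0, 11].
Intervening on contact_cap: peak_cases = 3*contact_cap + 20. Reaching -13 requires contact_cap = -11, outside [0, 11].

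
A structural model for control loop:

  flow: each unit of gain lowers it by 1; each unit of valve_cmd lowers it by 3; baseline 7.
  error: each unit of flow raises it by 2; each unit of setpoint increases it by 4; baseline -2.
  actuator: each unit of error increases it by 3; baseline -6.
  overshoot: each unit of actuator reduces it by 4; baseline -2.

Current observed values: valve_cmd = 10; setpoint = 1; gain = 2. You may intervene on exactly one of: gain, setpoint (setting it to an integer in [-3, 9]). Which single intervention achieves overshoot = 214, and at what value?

set setpoint = 9

Intervening on gain: overshoot = 24*gain + 550. Reaching 214 requires gain = -14, outside [-3, 9].
Intervening on setpoint: with other inputs at their observed values, overshoot = -48*setpoint + 646. Solving for 214 gives setpoint = 9, within [-3, 9].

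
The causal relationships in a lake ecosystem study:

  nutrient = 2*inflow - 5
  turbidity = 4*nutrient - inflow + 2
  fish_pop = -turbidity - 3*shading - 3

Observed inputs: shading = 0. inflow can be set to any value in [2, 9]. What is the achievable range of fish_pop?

Substituting into the turbidity equation gives turbidity = 7*inflow - 18.
Substituting into the fish_pop equation gives fish_pop = -7*inflow + 15.
Linear in inflow, so extremes are at the endpoints: inflow = 2 gives fish_pop = 1; inflow = 9 gives fish_pop = -48.

-48 to 1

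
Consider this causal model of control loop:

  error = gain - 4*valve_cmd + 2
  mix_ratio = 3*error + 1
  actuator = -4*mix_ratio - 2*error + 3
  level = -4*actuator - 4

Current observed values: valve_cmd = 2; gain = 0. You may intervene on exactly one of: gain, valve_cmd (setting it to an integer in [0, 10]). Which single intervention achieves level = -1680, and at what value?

set valve_cmd = 8

Intervening on gain: level = 56*gain - 336. Reaching -1680 requires gain = -24, outside [0, 10].
Intervening on valve_cmd: with other inputs at their observed values, level = -224*valve_cmd + 112. Solving for -1680 gives valve_cmd = 8, within [0, 10].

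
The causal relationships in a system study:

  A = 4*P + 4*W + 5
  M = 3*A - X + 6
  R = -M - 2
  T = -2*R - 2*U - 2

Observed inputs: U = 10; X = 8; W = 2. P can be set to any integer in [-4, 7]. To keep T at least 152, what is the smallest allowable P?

P = 4

Substituting into the A equation gives A = 4*P + 13.
Substituting into the M equation gives M = 12*P + 37.
Substituting into the R equation gives R = -12*P - 39.
Substituting into the T equation gives T = 24*P + 56.
Require 24*P + 56 ≥ 152, so P ≥ 4.
The smallest integer in [-4, 7] satisfying this is 4.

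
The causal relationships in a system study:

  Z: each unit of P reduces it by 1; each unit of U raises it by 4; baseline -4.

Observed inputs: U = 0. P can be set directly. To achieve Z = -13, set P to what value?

P = 9

Substituting into the Z equation gives Z = -P - 4.
Solve -P - 4 = -13: P = (-13 + 4) / -1 = 9.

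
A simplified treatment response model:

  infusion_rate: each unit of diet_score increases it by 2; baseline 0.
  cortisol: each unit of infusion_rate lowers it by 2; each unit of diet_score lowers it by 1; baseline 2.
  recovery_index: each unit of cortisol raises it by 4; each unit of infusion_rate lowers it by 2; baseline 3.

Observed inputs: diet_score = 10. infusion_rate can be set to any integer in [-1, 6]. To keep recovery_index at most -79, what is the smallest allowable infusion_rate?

infusion_rate = 5

Intervening on infusion_rate fixes its value directly, overriding its dependence on diet_score.
Substituting into the cortisol equation gives cortisol = -2*infusion_rate - 8.
Substituting into the recovery_index equation gives recovery_index = -10*infusion_rate - 29.
Require -10*infusion_rate - 29 ≤ -79, so infusion_rate ≥ 5.
The smallest integer in [-1, 6] satisfying this is 5.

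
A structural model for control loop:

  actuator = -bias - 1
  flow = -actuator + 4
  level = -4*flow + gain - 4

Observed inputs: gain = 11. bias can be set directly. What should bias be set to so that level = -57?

Substituting into the flow equation gives flow = bias + 5.
Substituting into the level equation gives level = -4*bias - 13.
Solve -4*bias - 13 = -57: bias = (-57 + 13) / -4 = 11.

bias = 11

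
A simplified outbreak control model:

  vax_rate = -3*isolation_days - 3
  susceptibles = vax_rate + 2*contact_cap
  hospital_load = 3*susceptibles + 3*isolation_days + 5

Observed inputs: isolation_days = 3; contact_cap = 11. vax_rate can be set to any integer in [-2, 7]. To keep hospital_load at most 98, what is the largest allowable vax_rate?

vax_rate = 6

Intervening on vax_rate fixes its value directly, overriding its dependence on isolation_days.
Substituting into the susceptibles equation gives susceptibles = vax_rate + 22.
So hospital_load = 3*vax_rate + 80.
Require 3*vax_rate + 80 ≤ 98, so vax_rate ≤ 6.
The largest integer in [-2, 7] satisfying this is 6.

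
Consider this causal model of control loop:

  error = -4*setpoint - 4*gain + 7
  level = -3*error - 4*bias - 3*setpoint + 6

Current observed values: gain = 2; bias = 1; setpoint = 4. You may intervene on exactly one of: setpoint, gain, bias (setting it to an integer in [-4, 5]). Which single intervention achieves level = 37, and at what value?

Intervening on setpoint: level = 9*setpoint + 5. Reaching 37 requires setpoint = 32/9, not an integer.
Intervening on gain: level = 12*gain + 17. Reaching 37 requires gain = 5/3, not an integer.
Intervening on bias: with other inputs at their observed values, level = -4*bias + 45. Solving for 37 gives bias = 2, within [-4, 5].

set bias = 2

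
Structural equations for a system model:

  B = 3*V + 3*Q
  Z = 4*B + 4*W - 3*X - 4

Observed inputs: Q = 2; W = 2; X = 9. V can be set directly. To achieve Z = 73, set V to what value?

V = 6

Substituting into the B equation gives B = 3*V + 6.
So Z = 12*V + 1.
Solve 12*V + 1 = 73: V = (73 - 1) / 12 = 6.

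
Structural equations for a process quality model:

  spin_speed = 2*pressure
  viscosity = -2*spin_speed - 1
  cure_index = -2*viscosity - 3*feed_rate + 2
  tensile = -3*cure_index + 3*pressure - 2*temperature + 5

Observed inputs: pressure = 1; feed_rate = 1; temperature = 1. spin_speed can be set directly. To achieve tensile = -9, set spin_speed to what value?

Intervening on spin_speed fixes its value directly, overriding its dependence on pressure.
Substituting into the cure_index equation gives cure_index = 4*spin_speed + 1.
This gives tensile = -12*spin_speed + 3.
Solve -12*spin_speed + 3 = -9: spin_speed = (-9 - 3) / -12 = 1.

spin_speed = 1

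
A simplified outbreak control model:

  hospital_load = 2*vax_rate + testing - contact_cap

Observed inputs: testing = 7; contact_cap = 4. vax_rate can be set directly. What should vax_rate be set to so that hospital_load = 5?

vax_rate = 1

Substituting into the hospital_load equation gives hospital_load = 2*vax_rate + 3.
Solve 2*vax_rate + 3 = 5: vax_rate = (5 - 3) / 2 = 1.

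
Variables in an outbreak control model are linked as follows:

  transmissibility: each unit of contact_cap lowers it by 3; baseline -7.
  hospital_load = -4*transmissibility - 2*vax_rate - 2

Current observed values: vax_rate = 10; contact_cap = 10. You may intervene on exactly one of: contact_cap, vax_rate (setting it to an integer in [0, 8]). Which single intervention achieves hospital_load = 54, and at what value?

Intervening on contact_cap: with other inputs at their observed values, hospital_load = 12*contact_cap + 6. Solving for 54 gives contact_cap = 4, within [0, 8].
Intervening on vax_rate: hospital_load = -2*vax_rate + 146. Reaching 54 requires vax_rate = 46, outside [0, 8].

set contact_cap = 4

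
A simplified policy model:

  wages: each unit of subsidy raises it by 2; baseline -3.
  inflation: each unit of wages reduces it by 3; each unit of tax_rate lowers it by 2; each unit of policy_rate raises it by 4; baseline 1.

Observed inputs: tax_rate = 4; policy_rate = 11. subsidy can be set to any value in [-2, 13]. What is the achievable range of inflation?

Substituting into the inflation equation gives inflation = -6*subsidy + 46.
Linear in subsidy, so extremes are at the endpoints: subsidy = -2 gives inflation = 58; subsidy = 13 gives inflation = -32.

-32 to 58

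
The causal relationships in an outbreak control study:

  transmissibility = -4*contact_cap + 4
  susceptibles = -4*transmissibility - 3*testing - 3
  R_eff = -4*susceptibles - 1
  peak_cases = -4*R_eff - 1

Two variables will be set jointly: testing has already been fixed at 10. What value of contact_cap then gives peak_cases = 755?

contact_cap = 6

With testing held at 10:
Substituting into the susceptibles equation gives susceptibles = 16*contact_cap - 49.
Substituting into the R_eff equation gives R_eff = -64*contact_cap + 195.
Substituting into the peak_cases equation gives peak_cases = 256*contact_cap - 781.
Solve 256*contact_cap - 781 = 755: contact_cap = (755 + 781) / 256 = 6.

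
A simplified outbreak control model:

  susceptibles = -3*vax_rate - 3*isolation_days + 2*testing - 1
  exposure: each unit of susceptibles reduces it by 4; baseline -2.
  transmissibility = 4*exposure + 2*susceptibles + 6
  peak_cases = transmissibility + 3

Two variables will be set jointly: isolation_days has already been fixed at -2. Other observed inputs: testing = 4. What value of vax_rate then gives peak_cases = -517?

vax_rate = -8

With isolation_days held at -2:
Substituting into the susceptibles equation gives susceptibles = -3*vax_rate + 13.
exposure becomes 12*vax_rate - 54.
Substituting into the transmissibility equation gives transmissibility = 42*vax_rate - 184.
So peak_cases = 42*vax_rate - 181.
Solve 42*vax_rate - 181 = -517: vax_rate = (-517 + 181) / 42 = -8.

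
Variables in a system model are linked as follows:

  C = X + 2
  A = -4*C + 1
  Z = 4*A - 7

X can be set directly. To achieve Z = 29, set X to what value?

Substituting into the A equation gives A = -4*X - 7.
Substituting into the Z equation gives Z = -16*X - 35.
Solve -16*X - 35 = 29: X = (29 + 35) / -16 = -4.

X = -4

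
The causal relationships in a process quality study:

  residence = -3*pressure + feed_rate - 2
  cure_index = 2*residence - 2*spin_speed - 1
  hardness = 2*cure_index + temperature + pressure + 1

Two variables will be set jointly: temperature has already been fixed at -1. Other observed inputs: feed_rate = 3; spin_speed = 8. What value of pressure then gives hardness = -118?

With temperature held at -1:
Substituting into the residence equation gives residence = -3*pressure + 1.
Substituting into the cure_index equation gives cure_index = -6*pressure - 15.
Substituting into the hardness equation gives hardness = -11*pressure - 30.
Solve -11*pressure - 30 = -118: pressure = (-118 + 30) / -11 = 8.

pressure = 8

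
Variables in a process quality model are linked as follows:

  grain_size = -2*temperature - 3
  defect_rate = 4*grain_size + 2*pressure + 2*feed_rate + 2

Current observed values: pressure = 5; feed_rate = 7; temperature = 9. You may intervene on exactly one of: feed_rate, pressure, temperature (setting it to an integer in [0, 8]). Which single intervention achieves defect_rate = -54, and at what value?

set pressure = 7

Intervening on feed_rate: defect_rate = 2*feed_rate - 72. Reaching -54 requires feed_rate = 9, outside [0, 8].
Intervening on pressure: with other inputs at their observed values, defect_rate = 2*pressure - 68. Solving for -54 gives pressure = 7, within [0, 8].
Intervening on temperature: defect_rate = -8*temperature + 14. Reaching -54 requires temperature = 17/2, not an integer.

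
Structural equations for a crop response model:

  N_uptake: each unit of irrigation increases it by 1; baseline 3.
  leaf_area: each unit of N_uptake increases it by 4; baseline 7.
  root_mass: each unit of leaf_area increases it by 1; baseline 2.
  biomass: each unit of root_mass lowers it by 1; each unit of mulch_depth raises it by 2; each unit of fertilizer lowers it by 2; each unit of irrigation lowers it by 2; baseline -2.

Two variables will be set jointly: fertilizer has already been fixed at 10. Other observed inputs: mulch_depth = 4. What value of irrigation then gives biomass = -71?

irrigation = 6

With fertilizer held at 10:
Substituting into the leaf_area equation gives leaf_area = 4*irrigation + 19.
root_mass becomes 4*irrigation + 21.
biomass becomes -6*irrigation - 35.
Solve -6*irrigation - 35 = -71: irrigation = (-71 + 35) / -6 = 6.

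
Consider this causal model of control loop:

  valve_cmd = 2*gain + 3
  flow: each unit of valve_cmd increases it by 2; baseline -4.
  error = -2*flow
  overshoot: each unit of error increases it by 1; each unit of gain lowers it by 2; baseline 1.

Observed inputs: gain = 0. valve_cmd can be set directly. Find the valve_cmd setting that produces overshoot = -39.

Intervening on valve_cmd fixes its value directly, overriding its dependence on gain.
Substituting into the error equation gives error = -4*valve_cmd + 8.
overshoot becomes -4*valve_cmd + 9.
Solve -4*valve_cmd + 9 = -39: valve_cmd = (-39 - 9) / -4 = 12.

valve_cmd = 12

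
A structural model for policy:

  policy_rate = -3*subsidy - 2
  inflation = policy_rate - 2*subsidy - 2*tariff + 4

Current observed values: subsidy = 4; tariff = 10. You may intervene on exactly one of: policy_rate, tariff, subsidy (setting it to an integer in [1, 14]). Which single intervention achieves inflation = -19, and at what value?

Intervening on policy_rate: with other inputs at their observed values, inflation = policy_rate - 24. Solving for -19 gives policy_rate = 5, within [1, 14].
Intervening on tariff: inflation = -2*tariff - 18. Reaching -19 requires tariff = 1/2, not an integer.
Intervening on subsidy: inflation = -5*subsidy - 18. Reaching -19 requires subsidy = 1/5, not an integer.

set policy_rate = 5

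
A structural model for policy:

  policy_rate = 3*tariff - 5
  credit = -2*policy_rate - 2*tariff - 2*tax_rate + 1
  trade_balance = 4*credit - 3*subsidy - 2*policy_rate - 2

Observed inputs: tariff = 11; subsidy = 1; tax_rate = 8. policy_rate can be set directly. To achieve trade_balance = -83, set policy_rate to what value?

policy_rate = -7

Intervening on policy_rate fixes its value directly, overriding its dependence on tariff.
Substituting into the credit equation gives credit = -2*policy_rate - 37.
Substituting into the trade_balance equation gives trade_balance = -10*policy_rate - 153.
Solve -10*policy_rate - 153 = -83: policy_rate = (-83 + 153) / -10 = -7.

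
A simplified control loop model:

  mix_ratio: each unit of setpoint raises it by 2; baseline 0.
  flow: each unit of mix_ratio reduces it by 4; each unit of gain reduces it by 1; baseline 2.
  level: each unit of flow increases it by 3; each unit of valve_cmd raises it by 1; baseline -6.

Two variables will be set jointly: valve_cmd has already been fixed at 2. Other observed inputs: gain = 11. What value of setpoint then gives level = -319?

With valve_cmd held at 2:
Substituting into the flow equation gives flow = -8*setpoint - 9.
Substituting into the level equation gives level = -24*setpoint - 31.
Solve -24*setpoint - 31 = -319: setpoint = (-319 + 31) / -24 = 12.

setpoint = 12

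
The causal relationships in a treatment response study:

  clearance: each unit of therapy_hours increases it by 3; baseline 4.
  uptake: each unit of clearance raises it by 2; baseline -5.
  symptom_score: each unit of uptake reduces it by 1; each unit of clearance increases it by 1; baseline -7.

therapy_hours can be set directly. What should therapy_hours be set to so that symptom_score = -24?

therapy_hours = 6

Substituting into the uptake equation gives uptake = 6*therapy_hours + 3.
Substituting into the symptom_score equation gives symptom_score = -3*therapy_hours - 6.
Solve -3*therapy_hours - 6 = -24: therapy_hours = (-24 + 6) / -3 = 6.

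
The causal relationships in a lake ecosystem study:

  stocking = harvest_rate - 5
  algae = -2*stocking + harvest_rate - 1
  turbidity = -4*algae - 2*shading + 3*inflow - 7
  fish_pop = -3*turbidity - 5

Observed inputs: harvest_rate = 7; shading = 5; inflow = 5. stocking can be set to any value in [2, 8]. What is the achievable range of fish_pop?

Intervening on stocking fixes its value directly, overriding its dependence on harvest_rate.
Substituting into the algae equation gives algae = -2*stocking + 6.
This gives turbidity = 8*stocking - 26.
Substituting into the fish_pop equation gives fish_pop = -24*stocking + 73.
Linear in stocking, so extremes are at the endpoints: stocking = 2 gives fish_pop = 25; stocking = 8 gives fish_pop = -119.

-119 to 25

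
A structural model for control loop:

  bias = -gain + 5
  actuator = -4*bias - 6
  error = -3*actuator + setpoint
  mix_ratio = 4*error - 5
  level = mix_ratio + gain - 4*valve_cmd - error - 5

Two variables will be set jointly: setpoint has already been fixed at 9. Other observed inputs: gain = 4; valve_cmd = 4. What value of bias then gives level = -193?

bias = -7

With setpoint held at 9:
Intervening on bias fixes its value directly, overriding its dependence on gain.
Substituting into the error equation gives error = 12*bias + 27.
This gives mix_ratio = 48*bias + 103.
This gives level = 36*bias + 59.
Solve 36*bias + 59 = -193: bias = (-193 - 59) / 36 = -7.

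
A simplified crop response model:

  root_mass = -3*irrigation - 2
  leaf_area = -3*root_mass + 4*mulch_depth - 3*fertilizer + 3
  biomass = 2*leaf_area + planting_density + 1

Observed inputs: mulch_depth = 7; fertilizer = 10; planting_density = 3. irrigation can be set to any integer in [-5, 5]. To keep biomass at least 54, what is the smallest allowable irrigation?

Substituting into the leaf_area equation gives leaf_area = 9*irrigation + 7.
biomass becomes 18*irrigation + 18.
Require 18*irrigation + 18 ≥ 54, so irrigation ≥ 2.
The smallest integer in [-5, 5] satisfying this is 2.

irrigation = 2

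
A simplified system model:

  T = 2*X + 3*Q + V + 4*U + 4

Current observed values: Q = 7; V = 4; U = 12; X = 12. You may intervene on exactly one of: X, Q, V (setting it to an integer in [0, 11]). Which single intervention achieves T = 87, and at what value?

set X = 5

Intervening on X: with other inputs at their observed values, T = 2*X + 77. Solving for 87 gives X = 5, within [0, 11].
Intervening on Q: T = 3*Q + 80. Reaching 87 requires Q = 7/3, not an integer.
Intervening on V: T = V + 97. Reaching 87 requires V = -10, outside [0, 11].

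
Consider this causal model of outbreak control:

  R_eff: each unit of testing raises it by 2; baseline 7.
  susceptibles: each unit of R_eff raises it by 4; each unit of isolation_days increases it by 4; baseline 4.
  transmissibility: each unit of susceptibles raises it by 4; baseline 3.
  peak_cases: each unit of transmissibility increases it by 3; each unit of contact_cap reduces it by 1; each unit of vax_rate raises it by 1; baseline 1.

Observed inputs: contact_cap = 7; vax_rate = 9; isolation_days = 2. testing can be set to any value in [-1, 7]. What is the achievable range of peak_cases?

Substituting into the susceptibles equation gives susceptibles = 8*testing + 40.
Substituting into the transmissibility equation gives transmissibility = 32*testing + 163.
This gives peak_cases = 96*testing + 492.
Linear in testing, so extremes are at the endpoints: testing = -1 gives peak_cases = 396; testing = 7 gives peak_cases = 1164.

396 to 1164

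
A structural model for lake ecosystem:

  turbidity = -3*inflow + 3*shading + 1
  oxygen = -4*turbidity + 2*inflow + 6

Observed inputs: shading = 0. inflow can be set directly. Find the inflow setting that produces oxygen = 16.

inflow = 1

Substituting into the turbidity equation gives turbidity = -3*inflow + 1.
This gives oxygen = 14*inflow + 2.
Solve 14*inflow + 2 = 16: inflow = (16 - 2) / 14 = 1.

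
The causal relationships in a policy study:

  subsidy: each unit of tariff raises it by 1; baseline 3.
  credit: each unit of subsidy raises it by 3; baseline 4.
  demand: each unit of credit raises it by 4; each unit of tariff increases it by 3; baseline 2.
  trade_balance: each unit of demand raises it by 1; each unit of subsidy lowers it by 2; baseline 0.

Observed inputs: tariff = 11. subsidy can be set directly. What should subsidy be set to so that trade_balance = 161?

subsidy = 11

Intervening on subsidy fixes its value directly, overriding its dependence on tariff.
Substituting into the demand equation gives demand = 12*subsidy + 51.
Substituting into the trade_balance equation gives trade_balance = 10*subsidy + 51.
Solve 10*subsidy + 51 = 161: subsidy = (161 - 51) / 10 = 11.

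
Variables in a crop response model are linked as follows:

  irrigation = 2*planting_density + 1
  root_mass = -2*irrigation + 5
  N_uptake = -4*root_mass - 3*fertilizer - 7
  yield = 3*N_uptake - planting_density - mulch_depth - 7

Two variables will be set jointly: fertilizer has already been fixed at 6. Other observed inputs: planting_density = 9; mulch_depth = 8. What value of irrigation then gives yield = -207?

irrigation = -2

With fertilizer held at 6:
Intervening on irrigation fixes its value directly, overriding its dependence on planting_density.
Substituting into the N_uptake equation gives N_uptake = 8*irrigation - 45.
This gives yield = 24*irrigation - 159.
Solve 24*irrigation - 159 = -207: irrigation = (-207 + 159) / 24 = -2.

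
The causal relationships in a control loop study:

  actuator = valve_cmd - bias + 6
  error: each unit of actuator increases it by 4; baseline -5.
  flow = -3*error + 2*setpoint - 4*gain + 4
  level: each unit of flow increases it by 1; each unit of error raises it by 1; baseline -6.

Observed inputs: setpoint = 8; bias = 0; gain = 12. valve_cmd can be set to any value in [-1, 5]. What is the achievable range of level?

Substituting into the actuator equation gives actuator = valve_cmd + 6.
This gives error = 4*valve_cmd + 19.
flow becomes -12*valve_cmd - 85.
Substituting into the level equation gives level = -8*valve_cmd - 72.
Linear in valve_cmd, so extremes are at the endpoints: valve_cmd = -1 gives level = -64; valve_cmd = 5 gives level = -112.

-112 to -64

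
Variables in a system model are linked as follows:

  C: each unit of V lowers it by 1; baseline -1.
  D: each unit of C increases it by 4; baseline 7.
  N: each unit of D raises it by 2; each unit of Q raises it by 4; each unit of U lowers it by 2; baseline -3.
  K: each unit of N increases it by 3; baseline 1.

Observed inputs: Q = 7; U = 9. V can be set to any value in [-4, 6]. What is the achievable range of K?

Substituting into the D equation gives D = -4*V + 3.
Substituting into the N equation gives N = -8*V + 13.
Substituting into the K equation gives K = -24*V + 40.
Linear in V, so extremes are at the endpoints: V = -4 gives K = 136; V = 6 gives K = -104.

-104 to 136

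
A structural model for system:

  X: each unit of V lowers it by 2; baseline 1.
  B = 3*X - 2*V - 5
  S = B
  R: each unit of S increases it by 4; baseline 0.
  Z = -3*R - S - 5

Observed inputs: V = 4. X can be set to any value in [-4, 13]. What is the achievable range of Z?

-343 to 320

Intervening on X fixes its value directly, overriding its dependence on V.
Substituting into the B equation gives B = 3*X - 13.
Substituting into the S equation gives S = 3*X - 13.
R becomes 12*X - 52.
So Z = -39*X + 164.
Linear in X, so extremes are at the endpoints: X = -4 gives Z = 320; X = 13 gives Z = -343.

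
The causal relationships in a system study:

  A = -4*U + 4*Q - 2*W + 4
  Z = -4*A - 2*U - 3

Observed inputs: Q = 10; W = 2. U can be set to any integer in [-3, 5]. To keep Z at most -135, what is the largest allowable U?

U = 2

Substituting into the A equation gives A = -4*U + 40.
This gives Z = 14*U - 163.
Require 14*U - 163 ≤ -135, so U ≤ 2.
The largest integer in [-3, 5] satisfying this is 2.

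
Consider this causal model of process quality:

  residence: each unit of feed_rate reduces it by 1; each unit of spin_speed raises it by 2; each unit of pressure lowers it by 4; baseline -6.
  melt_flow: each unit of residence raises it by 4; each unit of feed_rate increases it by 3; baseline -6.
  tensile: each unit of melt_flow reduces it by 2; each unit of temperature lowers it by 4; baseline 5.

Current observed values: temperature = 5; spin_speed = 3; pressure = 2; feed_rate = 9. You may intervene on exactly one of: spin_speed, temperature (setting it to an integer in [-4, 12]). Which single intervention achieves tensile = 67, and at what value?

Intervening on spin_speed: tensile = -16*spin_speed + 127. Reaching 67 requires spin_speed = 15/4, not an integer.
Intervening on temperature: with other inputs at their observed values, tensile = -4*temperature + 99. Solving for 67 gives temperature = 8, within [-4, 12].

set temperature = 8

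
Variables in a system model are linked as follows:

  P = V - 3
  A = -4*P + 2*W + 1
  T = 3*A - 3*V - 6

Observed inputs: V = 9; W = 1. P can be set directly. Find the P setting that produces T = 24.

P = -4

Intervening on P fixes its value directly, overriding its dependence on V.
Substituting into the A equation gives A = -4*P + 3.
Substituting into the T equation gives T = -12*P - 24.
Solve -12*P - 24 = 24: P = (24 + 24) / -12 = -4.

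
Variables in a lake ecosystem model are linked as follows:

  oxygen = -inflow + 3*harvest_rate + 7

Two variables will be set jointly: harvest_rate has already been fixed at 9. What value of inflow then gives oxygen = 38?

With harvest_rate held at 9:
Substituting into the oxygen equation gives oxygen = -inflow + 34.
Solve -inflow + 34 = 38: inflow = (38 - 34) / -1 = -4.

inflow = -4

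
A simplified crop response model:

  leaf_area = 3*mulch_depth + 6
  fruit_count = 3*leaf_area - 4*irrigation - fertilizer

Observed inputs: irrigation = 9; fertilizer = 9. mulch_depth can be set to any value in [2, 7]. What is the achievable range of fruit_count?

Substituting into the fruit_count equation gives fruit_count = 9*mulch_depth - 27.
Linear in mulch_depth, so extremes are at the endpoints: mulch_depth = 2 gives fruit_count = -9; mulch_depth = 7 gives fruit_count = 36.

-9 to 36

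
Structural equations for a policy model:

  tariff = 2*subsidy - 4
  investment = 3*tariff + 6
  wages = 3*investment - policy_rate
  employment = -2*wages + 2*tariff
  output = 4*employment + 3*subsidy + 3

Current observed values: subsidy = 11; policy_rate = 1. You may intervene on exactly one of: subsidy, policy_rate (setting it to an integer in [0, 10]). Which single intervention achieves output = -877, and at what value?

set subsidy = 8

Intervening on subsidy: with other inputs at their observed values, output = -125*subsidy + 123. Solving for -877 gives subsidy = 8, within [0, 10].
Intervening on policy_rate: output = 8*policy_rate - 1260. Reaching -877 requires policy_rate = 383/8, not an integer.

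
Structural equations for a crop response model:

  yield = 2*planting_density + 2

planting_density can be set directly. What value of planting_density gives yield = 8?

Solve 2*planting_density + 2 = 8: planting_density = (8 - 2) / 2 = 3.

planting_density = 3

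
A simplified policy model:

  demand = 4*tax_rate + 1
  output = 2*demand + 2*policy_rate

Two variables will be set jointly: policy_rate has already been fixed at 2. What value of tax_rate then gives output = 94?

With policy_rate held at 2:
Substituting into the output equation gives output = 8*tax_rate + 6.
Solve 8*tax_rate + 6 = 94: tax_rate = (94 - 6) / 8 = 11.

tax_rate = 11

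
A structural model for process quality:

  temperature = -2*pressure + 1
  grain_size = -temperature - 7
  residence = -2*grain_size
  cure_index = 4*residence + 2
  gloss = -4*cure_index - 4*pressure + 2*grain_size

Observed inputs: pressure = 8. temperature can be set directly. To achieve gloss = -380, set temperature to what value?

Intervening on temperature fixes its value directly, overriding its dependence on pressure.
Substituting into the residence equation gives residence = 2*temperature + 14.
Substituting into the cure_index equation gives cure_index = 8*temperature + 58.
Substituting into the gloss equation gives gloss = -34*temperature - 278.
Solve -34*temperature - 278 = -380: temperature = (-380 + 278) / -34 = 3.

temperature = 3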